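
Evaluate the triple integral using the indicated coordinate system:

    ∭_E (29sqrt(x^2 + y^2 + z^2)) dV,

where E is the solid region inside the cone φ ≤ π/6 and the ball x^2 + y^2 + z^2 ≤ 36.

In spherical coordinates, x = ρ sin(φ) cos(θ), y = ρ sin(φ) sin(θ), z = ρ cos(φ), and dV = ρ^2 sin(φ) dρ dφ dθ.

The integrand becomes 29ρ, so

    ∭_E (29sqrt(x^2 + y^2 + z^2)) dV = ∫_{0}^{2π} ∫_{0}^{π/6} ∫_{0}^{6} (29ρ) · ρ^2 sin(φ) dρ dφ dθ.

Inner (ρ): 9396sin(φ).
Middle (φ): 9396 - 4698sqrt(3).
Outer (θ): 9396π (2 - sqrt(3)).

Therefore the triple integral equals 9396π (2 - sqrt(3)).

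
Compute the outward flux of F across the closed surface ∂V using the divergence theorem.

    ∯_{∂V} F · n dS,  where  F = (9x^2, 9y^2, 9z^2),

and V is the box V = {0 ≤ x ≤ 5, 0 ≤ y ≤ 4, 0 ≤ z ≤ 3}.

By the divergence theorem,

    ∯_{∂V} F · n dS = ∭_V (∇ · F) dV.

Compute the divergence:
    ∇ · F = ∂F_x/∂x + ∂F_y/∂y + ∂F_z/∂z = 18x + 18y + 18z.

V is a rectangular box, so dV = dx dy dz with 0 ≤ x ≤ 5, 0 ≤ y ≤ 4, 0 ≤ z ≤ 3.

Integrate (18x + 18y + 18z) over V as an iterated integral:

    ∭_V (∇·F) dV = ∫_0^{5} ∫_0^{4} ∫_0^{3} (18x + 18y + 18z) dz dy dx.

Inner (z from 0 to 3): 54x + 54y + 81.
Middle (y from 0 to 4): 216x + 756.
Outer (x from 0 to 5): 6480.

Therefore ∯_{∂V} F · n dS = 6480.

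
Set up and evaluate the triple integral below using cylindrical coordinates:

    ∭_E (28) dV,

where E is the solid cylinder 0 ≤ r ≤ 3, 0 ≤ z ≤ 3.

In cylindrical coordinates, x = r cos(θ), y = r sin(θ), z = z, and dV = r dr dθ dz.

The integrand becomes 28, so

    ∭_E (28) dV = ∫_{0}^{2π} ∫_{0}^{3} ∫_{0}^{3} (28) · r dz dr dθ.

Inner (z): 84r.
Middle (r from 0 to 3): 378.
Outer (θ): 756π.

Therefore the triple integral equals 756π.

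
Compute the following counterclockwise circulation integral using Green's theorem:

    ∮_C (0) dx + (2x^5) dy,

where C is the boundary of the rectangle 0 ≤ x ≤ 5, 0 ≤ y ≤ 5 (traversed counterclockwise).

Green's theorem converts the closed line integral into a double integral over the enclosed region D:

    ∮_C P dx + Q dy = ∬_D (∂Q/∂x - ∂P/∂y) dA.

Here P = 0, Q = 2x^5, so

    ∂Q/∂x = 10x^4,    ∂P/∂y = 0,
    ∂Q/∂x - ∂P/∂y = 10x^4.

D is the region 0 ≤ x ≤ 5, 0 ≤ y ≤ 5. Evaluating the double integral:

    ∬_D (10x^4) dA = ∫_0^{5} ∫_0^{5} (10x^4) dy dx.

Inner (y from 0 to 5): 50x^4.
Outer (x from 0 to 5): 31250.

Therefore ∮_C P dx + Q dy = 31250.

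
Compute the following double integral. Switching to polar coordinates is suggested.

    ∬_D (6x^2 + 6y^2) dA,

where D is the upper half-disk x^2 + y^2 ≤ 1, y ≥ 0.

The region D is 0 ≤ r ≤ 1, 0 ≤ θ ≤ π in polar coordinates, where x = r cos(θ), y = r sin(θ), and dA = r dr dθ.

Under the substitution, the integrand becomes 6r^2, so

    ∬_D (6x^2 + 6y^2) dA = ∫_{0}^{π} ∫_{0}^{1} (6r^2) · r dr dθ.

Inner integral (in r): ∫_{0}^{1} (6r^2) · r dr = 3/2.

Outer integral (in θ): ∫_{0}^{π} (3/2) dθ = 3π/2.

Therefore ∬_D (6x^2 + 6y^2) dA = 3π/2.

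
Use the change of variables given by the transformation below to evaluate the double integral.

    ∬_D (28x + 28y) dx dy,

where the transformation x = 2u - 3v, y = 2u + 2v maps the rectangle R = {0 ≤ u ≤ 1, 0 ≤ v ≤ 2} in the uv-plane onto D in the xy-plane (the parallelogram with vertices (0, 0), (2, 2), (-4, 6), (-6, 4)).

Compute the Jacobian determinant of (x, y) with respect to (u, v):

    ∂(x,y)/∂(u,v) = | 2  -3 | = (2)(2) - (-3)(2) = 10.
                   | 2  2 |

Its absolute value is |J| = 10 (the area scaling factor).

Substituting x = 2u - 3v, y = 2u + 2v into the integrand,

    28x + 28y → 112u - 28v,

so the integral becomes

    ∬_R (112u - 28v) · |J| du dv = ∫_0^1 ∫_0^2 (1120u - 280v) dv du.

Inner (v): 2240u - 560.
Outer (u): 560.

Therefore ∬_D (28x + 28y) dx dy = 560.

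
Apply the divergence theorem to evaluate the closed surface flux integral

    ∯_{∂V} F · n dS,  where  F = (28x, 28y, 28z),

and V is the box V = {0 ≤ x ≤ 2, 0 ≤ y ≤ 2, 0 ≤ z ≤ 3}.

By the divergence theorem,

    ∯_{∂V} F · n dS = ∭_V (∇ · F) dV.

Compute the divergence:
    ∇ · F = ∂F_x/∂x + ∂F_y/∂y + ∂F_z/∂z = 28 + 28 + 28 = 84.

V is a rectangular box, so dV = dx dy dz with 0 ≤ x ≤ 2, 0 ≤ y ≤ 2, 0 ≤ z ≤ 3.

Integrate (84) over V as an iterated integral:

    ∭_V (∇·F) dV = ∫_0^{2} ∫_0^{2} ∫_0^{3} (84) dz dy dx.

Inner (z from 0 to 3): 252.
Middle (y from 0 to 2): 504.
Outer (x from 0 to 2): 1008.

Therefore ∯_{∂V} F · n dS = 1008.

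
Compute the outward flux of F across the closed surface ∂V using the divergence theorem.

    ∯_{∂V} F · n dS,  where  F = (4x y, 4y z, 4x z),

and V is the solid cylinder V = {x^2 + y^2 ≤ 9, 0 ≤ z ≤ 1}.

By the divergence theorem,

    ∯_{∂V} F · n dS = ∭_V (∇ · F) dV.

Compute the divergence:
    ∇ · F = ∂F_x/∂x + ∂F_y/∂y + ∂F_z/∂z = 4y + 4z + 4x = 4x + 4y + 4z.

In cylindrical coordinates, x = r cos(θ), y = r sin(θ), z = z, dV = r dr dθ dz, with 0 ≤ r ≤ 3, 0 ≤ θ ≤ 2π, 0 ≤ z ≤ 1.

The integrand, after substitution and multiplying by the volume element, becomes (4sqrt(2)r sin(θ + π/4) + 4z) · r, so

    ∭_V (∇·F) dV = ∫_0^{2π} ∫_0^{3} ∫_0^{1} (4sqrt(2)r sin(θ + π/4) + 4z) · r dz dr dθ.

Inner (z from 0 to 1): 2r (2sqrt(2)r sin(θ + π/4) + 1).
Middle (r from 0 to 3): 36sqrt(2)sin(θ + π/4) + 9.
Outer (θ from 0 to 2π): 18π.

Therefore ∯_{∂V} F · n dS = 18π.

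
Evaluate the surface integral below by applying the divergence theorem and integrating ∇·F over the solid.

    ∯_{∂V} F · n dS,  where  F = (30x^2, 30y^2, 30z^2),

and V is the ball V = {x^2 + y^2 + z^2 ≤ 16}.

By the divergence theorem,

    ∯_{∂V} F · n dS = ∭_V (∇ · F) dV.

Compute the divergence:
    ∇ · F = ∂F_x/∂x + ∂F_y/∂y + ∂F_z/∂z = 60x + 60y + 60z.

In spherical coordinates, x = ρ sin(φ) cos(θ), y = ρ sin(φ) sin(θ), z = ρ cos(φ), dV = ρ^2 sin(φ) dρ dφ dθ, with 0 ≤ ρ ≤ 4, 0 ≤ φ ≤ π, 0 ≤ θ ≤ 2π.

The integrand, after substitution and multiplying by the volume element, becomes (60ρ (sqrt(2)sin(φ)sin(θ + π/4) + cos(φ))) · ρ^2 sin(φ), so

    ∭_V (∇·F) dV = ∫_0^{2π} ∫_0^{π} ∫_0^{4} (60ρ (sqrt(2)sin(φ)sin(θ + π/4) + cos(φ))) · ρ^2 sin(φ) dρ dφ dθ.

Inner (ρ from 0 to 4): 3840(sqrt(2)sin(φ)sin(θ + π/4) + cos(φ))sin(φ).
Middle (φ from 0 to π): 1920sqrt(2)π sin(θ + π/4).
Outer (θ from 0 to 2π): 0.

Therefore ∯_{∂V} F · n dS = 0.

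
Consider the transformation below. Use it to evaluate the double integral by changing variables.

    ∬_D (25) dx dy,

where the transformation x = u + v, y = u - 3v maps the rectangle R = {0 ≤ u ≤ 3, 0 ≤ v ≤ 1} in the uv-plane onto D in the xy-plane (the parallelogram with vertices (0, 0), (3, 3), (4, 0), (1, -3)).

Compute the Jacobian determinant of (x, y) with respect to (u, v):

    ∂(x,y)/∂(u,v) = | 1  1 | = (1)(-3) - (1)(1) = -4.
                   | 1  -3 |

Its absolute value is |J| = 4 (the area scaling factor).

Substituting x = u + v, y = u - 3v into the integrand,

    25 → 25,

so the integral becomes

    ∬_R (25) · |J| du dv = ∫_0^3 ∫_0^1 (100) dv du.

Inner (v): 100.
Outer (u): 300.

Therefore ∬_D (25) dx dy = 300.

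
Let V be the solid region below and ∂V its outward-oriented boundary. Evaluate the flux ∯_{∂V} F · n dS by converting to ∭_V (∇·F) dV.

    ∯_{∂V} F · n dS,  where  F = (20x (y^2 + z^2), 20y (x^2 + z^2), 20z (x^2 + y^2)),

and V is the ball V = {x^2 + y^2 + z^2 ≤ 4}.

By the divergence theorem,

    ∯_{∂V} F · n dS = ∭_V (∇ · F) dV.

Compute the divergence:
    ∇ · F = ∂F_x/∂x + ∂F_y/∂y + ∂F_z/∂z = 20y^2 + 20z^2 + 20x^2 + 20z^2 + 20x^2 + 20y^2 = 40x^2 + 40y^2 + 40z^2.

In spherical coordinates, x = ρ sin(φ) cos(θ), y = ρ sin(φ) sin(θ), z = ρ cos(φ), dV = ρ^2 sin(φ) dρ dφ dθ, with 0 ≤ ρ ≤ 2, 0 ≤ φ ≤ π, 0 ≤ θ ≤ 2π.

The integrand, after substitution and multiplying by the volume element, becomes (40ρ^2) · ρ^2 sin(φ), so

    ∭_V (∇·F) dV = ∫_0^{2π} ∫_0^{π} ∫_0^{2} (40ρ^2) · ρ^2 sin(φ) dρ dφ dθ.

Inner (ρ from 0 to 2): 256sin(φ).
Middle (φ from 0 to π): 512.
Outer (θ from 0 to 2π): 1024π.

Therefore ∯_{∂V} F · n dS = 1024π.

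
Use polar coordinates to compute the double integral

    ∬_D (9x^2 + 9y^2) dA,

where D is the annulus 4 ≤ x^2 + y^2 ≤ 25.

The region D is 2 ≤ r ≤ 5, 0 ≤ θ ≤ 2π in polar coordinates, where x = r cos(θ), y = r sin(θ), and dA = r dr dθ.

Under the substitution, the integrand becomes 9r^2, so

    ∬_D (9x^2 + 9y^2) dA = ∫_{0}^{2π} ∫_{2}^{5} (9r^2) · r dr dθ.

Inner integral (in r): ∫_{2}^{5} (9r^2) · r dr = 5481/4.

Outer integral (in θ): ∫_{0}^{2π} (5481/4) dθ = 5481π/2.

Therefore ∬_D (9x^2 + 9y^2) dA = 5481π/2.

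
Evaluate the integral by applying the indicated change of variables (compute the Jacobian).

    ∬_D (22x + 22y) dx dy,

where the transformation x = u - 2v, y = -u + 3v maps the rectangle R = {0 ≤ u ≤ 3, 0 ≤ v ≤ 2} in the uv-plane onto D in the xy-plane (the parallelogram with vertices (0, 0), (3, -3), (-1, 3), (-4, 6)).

Compute the Jacobian determinant of (x, y) with respect to (u, v):

    ∂(x,y)/∂(u,v) = | 1  -2 | = (1)(3) - (-2)(-1) = 1.
                   | -1  3 |

Its absolute value is |J| = 1 (the area scaling factor).

Substituting x = u - 2v, y = -u + 3v into the integrand,

    22x + 22y → 22v,

so the integral becomes

    ∬_R (22v) · |J| du dv = ∫_0^3 ∫_0^2 (22v) dv du.

Inner (v): 44.
Outer (u): 132.

Therefore ∬_D (22x + 22y) dx dy = 132.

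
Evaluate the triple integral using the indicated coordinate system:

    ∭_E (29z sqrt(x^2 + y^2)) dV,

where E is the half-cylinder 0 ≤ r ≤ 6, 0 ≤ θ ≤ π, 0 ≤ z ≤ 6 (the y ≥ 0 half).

In cylindrical coordinates, x = r cos(θ), y = r sin(θ), z = z, and dV = r dr dθ dz.

The integrand becomes 29r z, so

    ∭_E (29z sqrt(x^2 + y^2)) dV = ∫_{0}^{π} ∫_{0}^{6} ∫_{0}^{6} (29r z) · r dz dr dθ.

Inner (z): 522r^2.
Middle (r from 0 to 6): 37584.
Outer (θ): 37584π.

Therefore the triple integral equals 37584π.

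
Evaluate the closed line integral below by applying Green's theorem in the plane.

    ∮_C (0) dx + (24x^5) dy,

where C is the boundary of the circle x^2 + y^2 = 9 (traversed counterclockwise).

Green's theorem converts the closed line integral into a double integral over the enclosed region D:

    ∮_C P dx + Q dy = ∬_D (∂Q/∂x - ∂P/∂y) dA.

Here P = 0, Q = 24x^5, so

    ∂Q/∂x = 120x^4,    ∂P/∂y = 0,
    ∂Q/∂x - ∂P/∂y = 120x^4.

D is the region x^2 + y^2 ≤ 9. Evaluating the double integral:

In polar coordinates (x = r cos θ, y = r sin θ, dA = r dr dθ) the integrand becomes 120r^4cos(θ)^4, so

    ∬_D (120x^4) dA = ∫_0^{2π} ∫_0^{3} (120r^4cos(θ)^4) · r dr dθ.

Inner (r from 0 to 3): 14580cos(θ)^4.
Outer (θ from 0 to 2π): 10935π.

Therefore ∮_C P dx + Q dy = 10935π.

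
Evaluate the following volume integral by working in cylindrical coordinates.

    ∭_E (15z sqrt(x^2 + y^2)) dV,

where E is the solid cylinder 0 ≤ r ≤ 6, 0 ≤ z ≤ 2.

In cylindrical coordinates, x = r cos(θ), y = r sin(θ), z = z, and dV = r dr dθ dz.

The integrand becomes 15r z, so

    ∭_E (15z sqrt(x^2 + y^2)) dV = ∫_{0}^{2π} ∫_{0}^{6} ∫_{0}^{2} (15r z) · r dz dr dθ.

Inner (z): 30r^2.
Middle (r from 0 to 6): 2160.
Outer (θ): 4320π.

Therefore the triple integral equals 4320π.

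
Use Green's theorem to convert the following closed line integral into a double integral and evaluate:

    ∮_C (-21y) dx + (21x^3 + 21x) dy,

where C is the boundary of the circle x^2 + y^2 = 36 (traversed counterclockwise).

Green's theorem converts the closed line integral into a double integral over the enclosed region D:

    ∮_C P dx + Q dy = ∬_D (∂Q/∂x - ∂P/∂y) dA.

Here P = -21y, Q = 21x^3 + 21x, so

    ∂Q/∂x = 63x^2 + 21,    ∂P/∂y = -21,
    ∂Q/∂x - ∂P/∂y = 63x^2 + 42.

D is the region x^2 + y^2 ≤ 36. Evaluating the double integral:

In polar coordinates (x = r cos θ, y = r sin θ, dA = r dr dθ) the integrand becomes 63r^2cos(θ)^2 + 42, so

    ∬_D (63x^2 + 42) dA = ∫_0^{2π} ∫_0^{6} (63r^2cos(θ)^2 + 42) · r dr dθ.

Inner (r from 0 to 6): 20412cos(θ)^2 + 756.
Outer (θ from 0 to 2π): 21924π.

Therefore ∮_C P dx + Q dy = 21924π.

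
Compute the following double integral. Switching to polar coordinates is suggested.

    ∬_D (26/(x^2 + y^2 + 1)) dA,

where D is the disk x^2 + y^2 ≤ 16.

The region D is 0 ≤ r ≤ 4, 0 ≤ θ ≤ 2π in polar coordinates, where x = r cos(θ), y = r sin(θ), and dA = r dr dθ.

Under the substitution, the integrand becomes 26/(r^2 + 1), so

    ∬_D (26/(x^2 + y^2 + 1)) dA = ∫_{0}^{2π} ∫_{0}^{4} (26/(r^2 + 1)) · r dr dθ.

Inner integral (in r): ∫_{0}^{4} (26/(r^2 + 1)) · r dr = log(9904578032905937).

Outer integral (in θ): ∫_{0}^{2π} (log(9904578032905937)) dθ = 26π log(17).

Therefore ∬_D (26/(x^2 + y^2 + 1)) dA = 26π log(17).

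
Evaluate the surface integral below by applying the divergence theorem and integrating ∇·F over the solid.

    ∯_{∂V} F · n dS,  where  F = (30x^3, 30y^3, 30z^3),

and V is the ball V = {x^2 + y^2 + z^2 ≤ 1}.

By the divergence theorem,

    ∯_{∂V} F · n dS = ∭_V (∇ · F) dV.

Compute the divergence:
    ∇ · F = ∂F_x/∂x + ∂F_y/∂y + ∂F_z/∂z = 90x^2 + 90y^2 + 90z^2.

In spherical coordinates, x = ρ sin(φ) cos(θ), y = ρ sin(φ) sin(θ), z = ρ cos(φ), dV = ρ^2 sin(φ) dρ dφ dθ, with 0 ≤ ρ ≤ 1, 0 ≤ φ ≤ π, 0 ≤ θ ≤ 2π.

The integrand, after substitution and multiplying by the volume element, becomes (90ρ^2) · ρ^2 sin(φ), so

    ∭_V (∇·F) dV = ∫_0^{2π} ∫_0^{π} ∫_0^{1} (90ρ^2) · ρ^2 sin(φ) dρ dφ dθ.

Inner (ρ from 0 to 1): 18sin(φ).
Middle (φ from 0 to π): 36.
Outer (θ from 0 to 2π): 72π.

Therefore ∯_{∂V} F · n dS = 72π.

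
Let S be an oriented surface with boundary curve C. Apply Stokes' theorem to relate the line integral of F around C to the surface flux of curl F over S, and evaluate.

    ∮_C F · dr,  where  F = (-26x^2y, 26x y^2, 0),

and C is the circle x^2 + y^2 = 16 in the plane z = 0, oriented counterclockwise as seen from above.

Let S be the flat disk x^2 + y^2 ≤ 16 in the plane z = 0, with upward unit normal n̂ = ẑ. By Stokes' theorem,

    ∮_C F · dr = ∬_S (∇ × F) · n̂ dS = ∬_D (curl F)_z dA,

where D is the disk x^2 + y^2 ≤ 16.

Compute the curl of F = (-26x^2y, 26x y^2, 0):
    (∇ × F)_x = ∂F_z/∂y - ∂F_y/∂z = 0,
    (∇ × F)_y = ∂F_x/∂z - ∂F_z/∂x = 0,
    (∇ × F)_z = ∂F_y/∂x - ∂F_x/∂y = 26x^2 + 26y^2.

On z = 0, (curl F)_z = 26x^2 + 26y^2.

Convert to polar (x = r cos θ, y = r sin θ, dA = r dr dθ); the integrand becomes 26r^2, so

    ∬_D (curl F)_z dA = ∫_0^{2π} ∫_0^{4} (26r^2) · r dr dθ.

Inner (r from 0 to 4): 1664.
Outer (θ from 0 to 2π): 3328π.

Therefore ∮_C F · dr = 3328π.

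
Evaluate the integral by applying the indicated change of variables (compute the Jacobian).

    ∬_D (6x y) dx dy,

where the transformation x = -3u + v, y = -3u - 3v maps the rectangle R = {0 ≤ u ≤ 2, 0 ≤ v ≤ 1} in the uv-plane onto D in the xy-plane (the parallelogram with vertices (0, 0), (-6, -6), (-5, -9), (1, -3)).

Compute the Jacobian determinant of (x, y) with respect to (u, v):

    ∂(x,y)/∂(u,v) = | -3  1 | = (-3)(-3) - (1)(-3) = 12.
                   | -3  -3 |

Its absolute value is |J| = 12 (the area scaling factor).

Substituting x = -3u + v, y = -3u - 3v into the integrand,

    6x y → 54u^2 + 36u v - 18v^2,

so the integral becomes

    ∬_R (54u^2 + 36u v - 18v^2) · |J| du dv = ∫_0^2 ∫_0^1 (648u^2 + 432u v - 216v^2) dv du.

Inner (v): 648u^2 + 216u - 72.
Outer (u): 2016.

Therefore ∬_D (6x y) dx dy = 2016.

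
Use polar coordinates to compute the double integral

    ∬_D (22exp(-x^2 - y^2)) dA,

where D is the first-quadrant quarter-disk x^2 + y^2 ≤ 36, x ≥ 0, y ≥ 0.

The region D is 0 ≤ r ≤ 6, 0 ≤ θ ≤ π/2 in polar coordinates, where x = r cos(θ), y = r sin(θ), and dA = r dr dθ.

Under the substitution, the integrand becomes 22exp(-r^2), so

    ∬_D (22exp(-x^2 - y^2)) dA = ∫_{0}^{π/2} ∫_{0}^{6} (22exp(-r^2)) · r dr dθ.

Inner integral (in r): ∫_{0}^{6} (22exp(-r^2)) · r dr = 11 - 11exp(-36).

Outer integral (in θ): ∫_{0}^{π/2} (11 - 11exp(-36)) dθ = -11π (1 - exp(36))exp(-36)/2.

Therefore ∬_D (22exp(-x^2 - y^2)) dA = -11π (1 - exp(36))exp(-36)/2.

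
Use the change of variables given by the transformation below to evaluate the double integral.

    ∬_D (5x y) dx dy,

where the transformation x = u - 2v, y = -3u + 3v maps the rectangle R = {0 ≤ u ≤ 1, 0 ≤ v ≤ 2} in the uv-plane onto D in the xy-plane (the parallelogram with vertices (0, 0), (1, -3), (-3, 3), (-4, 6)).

Compute the Jacobian determinant of (x, y) with respect to (u, v):

    ∂(x,y)/∂(u,v) = | 1  -2 | = (1)(3) - (-2)(-3) = -3.
                   | -3  3 |

Its absolute value is |J| = 3 (the area scaling factor).

Substituting x = u - 2v, y = -3u + 3v into the integrand,

    5x y → -15u^2 + 45u v - 30v^2,

so the integral becomes

    ∬_R (-15u^2 + 45u v - 30v^2) · |J| du dv = ∫_0^1 ∫_0^2 (-45u^2 + 135u v - 90v^2) dv du.

Inner (v): -90u^2 + 270u - 240.
Outer (u): -135.

Therefore ∬_D (5x y) dx dy = -135.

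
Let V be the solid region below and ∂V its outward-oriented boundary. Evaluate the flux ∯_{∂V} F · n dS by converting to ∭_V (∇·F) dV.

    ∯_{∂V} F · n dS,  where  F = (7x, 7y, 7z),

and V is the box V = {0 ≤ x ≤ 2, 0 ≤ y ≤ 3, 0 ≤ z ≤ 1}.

By the divergence theorem,

    ∯_{∂V} F · n dS = ∭_V (∇ · F) dV.

Compute the divergence:
    ∇ · F = ∂F_x/∂x + ∂F_y/∂y + ∂F_z/∂z = 7 + 7 + 7 = 21.

V is a rectangular box, so dV = dx dy dz with 0 ≤ x ≤ 2, 0 ≤ y ≤ 3, 0 ≤ z ≤ 1.

Integrate (21) over V as an iterated integral:

    ∭_V (∇·F) dV = ∫_0^{2} ∫_0^{3} ∫_0^{1} (21) dz dy dx.

Inner (z from 0 to 1): 21.
Middle (y from 0 to 3): 63.
Outer (x from 0 to 2): 126.

Therefore ∯_{∂V} F · n dS = 126.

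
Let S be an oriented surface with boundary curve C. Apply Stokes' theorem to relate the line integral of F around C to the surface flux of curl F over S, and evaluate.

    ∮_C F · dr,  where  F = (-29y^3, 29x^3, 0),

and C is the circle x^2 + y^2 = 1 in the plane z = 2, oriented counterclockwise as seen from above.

Let S be the flat disk x^2 + y^2 ≤ 1 in the plane z = 2, with upward unit normal n̂ = ẑ. By Stokes' theorem,

    ∮_C F · dr = ∬_S (∇ × F) · n̂ dS = ∬_D (curl F)_z dA,

where D is the disk x^2 + y^2 ≤ 1.

Compute the curl of F = (-29y^3, 29x^3, 0):
    (∇ × F)_x = ∂F_z/∂y - ∂F_y/∂z = 0,
    (∇ × F)_y = ∂F_x/∂z - ∂F_z/∂x = 0,
    (∇ × F)_z = ∂F_y/∂x - ∂F_x/∂y = 87x^2 + 87y^2.

On z = 2, (curl F)_z = 87x^2 + 87y^2.

Convert to polar (x = r cos θ, y = r sin θ, dA = r dr dθ); the integrand becomes 87r^2, so

    ∬_D (curl F)_z dA = ∫_0^{2π} ∫_0^{1} (87r^2) · r dr dθ.

Inner (r from 0 to 1): 87/4.
Outer (θ from 0 to 2π): 87π/2.

Therefore ∮_C F · dr = 87π/2.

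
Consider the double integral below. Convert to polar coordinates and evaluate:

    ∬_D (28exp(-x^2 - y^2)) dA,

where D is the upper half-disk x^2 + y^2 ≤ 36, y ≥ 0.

The region D is 0 ≤ r ≤ 6, 0 ≤ θ ≤ π in polar coordinates, where x = r cos(θ), y = r sin(θ), and dA = r dr dθ.

Under the substitution, the integrand becomes 28exp(-r^2), so

    ∬_D (28exp(-x^2 - y^2)) dA = ∫_{0}^{π} ∫_{0}^{6} (28exp(-r^2)) · r dr dθ.

Inner integral (in r): ∫_{0}^{6} (28exp(-r^2)) · r dr = 14 - 14exp(-36).

Outer integral (in θ): ∫_{0}^{π} (14 - 14exp(-36)) dθ = -14π exp(-36) + 14π.

Therefore ∬_D (28exp(-x^2 - y^2)) dA = -14π exp(-36) + 14π.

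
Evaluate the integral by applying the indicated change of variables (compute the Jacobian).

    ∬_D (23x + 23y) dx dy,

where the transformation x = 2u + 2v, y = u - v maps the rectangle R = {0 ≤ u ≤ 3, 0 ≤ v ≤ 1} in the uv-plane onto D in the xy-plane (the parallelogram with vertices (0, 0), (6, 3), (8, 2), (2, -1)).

Compute the Jacobian determinant of (x, y) with respect to (u, v):

    ∂(x,y)/∂(u,v) = | 2  2 | = (2)(-1) - (2)(1) = -4.
                   | 1  -1 |

Its absolute value is |J| = 4 (the area scaling factor).

Substituting x = 2u + 2v, y = u - v into the integrand,

    23x + 23y → 69u + 23v,

so the integral becomes

    ∬_R (69u + 23v) · |J| du dv = ∫_0^3 ∫_0^1 (276u + 92v) dv du.

Inner (v): 276u + 46.
Outer (u): 1380.

Therefore ∬_D (23x + 23y) dx dy = 1380.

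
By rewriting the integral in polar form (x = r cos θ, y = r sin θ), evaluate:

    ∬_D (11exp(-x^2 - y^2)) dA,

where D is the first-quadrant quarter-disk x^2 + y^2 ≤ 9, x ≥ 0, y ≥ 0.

The region D is 0 ≤ r ≤ 3, 0 ≤ θ ≤ π/2 in polar coordinates, where x = r cos(θ), y = r sin(θ), and dA = r dr dθ.

Under the substitution, the integrand becomes 11exp(-r^2), so

    ∬_D (11exp(-x^2 - y^2)) dA = ∫_{0}^{π/2} ∫_{0}^{3} (11exp(-r^2)) · r dr dθ.

Inner integral (in r): ∫_{0}^{3} (11exp(-r^2)) · r dr = 11/2 - 11exp(-9)/2.

Outer integral (in θ): ∫_{0}^{π/2} (11/2 - 11exp(-9)/2) dθ = -11π (1 - exp(9))exp(-9)/4.

Therefore ∬_D (11exp(-x^2 - y^2)) dA = -11π (1 - exp(9))exp(-9)/4.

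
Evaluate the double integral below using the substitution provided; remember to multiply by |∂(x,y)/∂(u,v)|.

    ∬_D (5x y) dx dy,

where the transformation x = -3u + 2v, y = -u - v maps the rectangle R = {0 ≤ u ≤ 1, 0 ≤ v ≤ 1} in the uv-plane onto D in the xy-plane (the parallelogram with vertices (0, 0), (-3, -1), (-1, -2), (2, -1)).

Compute the Jacobian determinant of (x, y) with respect to (u, v):

    ∂(x,y)/∂(u,v) = | -3  2 | = (-3)(-1) - (2)(-1) = 5.
                   | -1  -1 |

Its absolute value is |J| = 5 (the area scaling factor).

Substituting x = -3u + 2v, y = -u - v into the integrand,

    5x y → 15u^2 + 5u v - 10v^2,

so the integral becomes

    ∬_R (15u^2 + 5u v - 10v^2) · |J| du dv = ∫_0^1 ∫_0^1 (75u^2 + 25u v - 50v^2) dv du.

Inner (v): 75u^2 + 25u/2 - 50/3.
Outer (u): 175/12.

Therefore ∬_D (5x y) dx dy = 175/12.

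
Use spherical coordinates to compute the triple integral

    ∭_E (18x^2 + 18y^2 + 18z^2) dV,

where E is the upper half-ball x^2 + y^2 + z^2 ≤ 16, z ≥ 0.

In spherical coordinates, x = ρ sin(φ) cos(θ), y = ρ sin(φ) sin(θ), z = ρ cos(φ), and dV = ρ^2 sin(φ) dρ dφ dθ.

The integrand becomes 18ρ^2, so

    ∭_E (18x^2 + 18y^2 + 18z^2) dV = ∫_{0}^{2π} ∫_{0}^{π/2} ∫_{0}^{4} (18ρ^2) · ρ^2 sin(φ) dρ dφ dθ.

Inner (ρ): 18432sin(φ)/5.
Middle (φ): 18432/5.
Outer (θ): 36864π/5.

Therefore the triple integral equals 36864π/5.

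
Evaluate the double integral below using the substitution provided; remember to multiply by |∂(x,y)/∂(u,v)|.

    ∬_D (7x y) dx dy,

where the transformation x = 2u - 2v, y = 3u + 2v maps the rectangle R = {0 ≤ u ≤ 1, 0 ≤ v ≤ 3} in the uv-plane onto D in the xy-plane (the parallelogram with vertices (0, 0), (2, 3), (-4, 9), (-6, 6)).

Compute the Jacobian determinant of (x, y) with respect to (u, v):

    ∂(x,y)/∂(u,v) = | 2  -2 | = (2)(2) - (-2)(3) = 10.
                   | 3  2 |

Its absolute value is |J| = 10 (the area scaling factor).

Substituting x = 2u - 2v, y = 3u + 2v into the integrand,

    7x y → 42u^2 - 14u v - 28v^2,

so the integral becomes

    ∬_R (42u^2 - 14u v - 28v^2) · |J| du dv = ∫_0^1 ∫_0^3 (420u^2 - 140u v - 280v^2) dv du.

Inner (v): 1260u^2 - 630u - 2520.
Outer (u): -2415.

Therefore ∬_D (7x y) dx dy = -2415.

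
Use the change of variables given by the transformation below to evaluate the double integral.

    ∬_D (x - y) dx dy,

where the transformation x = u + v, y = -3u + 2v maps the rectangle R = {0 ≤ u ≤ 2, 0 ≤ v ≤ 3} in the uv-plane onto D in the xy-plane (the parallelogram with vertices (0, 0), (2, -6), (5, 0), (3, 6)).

Compute the Jacobian determinant of (x, y) with respect to (u, v):

    ∂(x,y)/∂(u,v) = | 1  1 | = (1)(2) - (1)(-3) = 5.
                   | -3  2 |

Its absolute value is |J| = 5 (the area scaling factor).

Substituting x = u + v, y = -3u + 2v into the integrand,

    x - y → 4u - v,

so the integral becomes

    ∬_R (4u - v) · |J| du dv = ∫_0^2 ∫_0^3 (20u - 5v) dv du.

Inner (v): 60u - 45/2.
Outer (u): 75.

Therefore ∬_D (x - y) dx dy = 75.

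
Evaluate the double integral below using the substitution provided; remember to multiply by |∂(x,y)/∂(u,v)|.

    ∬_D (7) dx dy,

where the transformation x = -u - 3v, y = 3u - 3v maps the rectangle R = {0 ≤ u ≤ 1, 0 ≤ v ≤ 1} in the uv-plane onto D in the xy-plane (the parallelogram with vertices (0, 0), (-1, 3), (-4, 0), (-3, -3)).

Compute the Jacobian determinant of (x, y) with respect to (u, v):

    ∂(x,y)/∂(u,v) = | -1  -3 | = (-1)(-3) - (-3)(3) = 12.
                   | 3  -3 |

Its absolute value is |J| = 12 (the area scaling factor).

Substituting x = -u - 3v, y = 3u - 3v into the integrand,

    7 → 7,

so the integral becomes

    ∬_R (7) · |J| du dv = ∫_0^1 ∫_0^1 (84) dv du.

Inner (v): 84.
Outer (u): 84.

Therefore ∬_D (7) dx dy = 84.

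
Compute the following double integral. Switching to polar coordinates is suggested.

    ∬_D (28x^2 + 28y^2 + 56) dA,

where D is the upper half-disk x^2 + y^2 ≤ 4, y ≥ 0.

The region D is 0 ≤ r ≤ 2, 0 ≤ θ ≤ π in polar coordinates, where x = r cos(θ), y = r sin(θ), and dA = r dr dθ.

Under the substitution, the integrand becomes 28r^2 + 56, so

    ∬_D (28x^2 + 28y^2 + 56) dA = ∫_{0}^{π} ∫_{0}^{2} (28r^2 + 56) · r dr dθ.

Inner integral (in r): ∫_{0}^{2} (28r^2 + 56) · r dr = 224.

Outer integral (in θ): ∫_{0}^{π} (224) dθ = 224π.

Therefore ∬_D (28x^2 + 28y^2 + 56) dA = 224π.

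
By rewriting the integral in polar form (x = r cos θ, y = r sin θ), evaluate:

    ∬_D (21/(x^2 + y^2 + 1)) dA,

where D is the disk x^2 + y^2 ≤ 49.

The region D is 0 ≤ r ≤ 7, 0 ≤ θ ≤ 2π in polar coordinates, where x = r cos(θ), y = r sin(θ), and dA = r dr dθ.

Under the substitution, the integrand becomes 21/(r^2 + 1), so

    ∬_D (21/(x^2 + y^2 + 1)) dA = ∫_{0}^{2π} ∫_{0}^{7} (21/(r^2 + 1)) · r dr dθ.

Inner integral (in r): ∫_{0}^{7} (21/(r^2 + 1)) · r dr = 21log(50)/2.

Outer integral (in θ): ∫_{0}^{2π} (21log(50)/2) dθ = 21π log(50).

Therefore ∬_D (21/(x^2 + y^2 + 1)) dA = 21π log(50).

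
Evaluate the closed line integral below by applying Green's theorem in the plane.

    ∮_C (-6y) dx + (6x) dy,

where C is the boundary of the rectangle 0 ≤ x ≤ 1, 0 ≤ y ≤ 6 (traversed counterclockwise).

Green's theorem converts the closed line integral into a double integral over the enclosed region D:

    ∮_C P dx + Q dy = ∬_D (∂Q/∂x - ∂P/∂y) dA.

Here P = -6y, Q = 6x, so

    ∂Q/∂x = 6,    ∂P/∂y = -6,
    ∂Q/∂x - ∂P/∂y = 12.

D is the region 0 ≤ x ≤ 1, 0 ≤ y ≤ 6. Evaluating the double integral:

    ∬_D (12) dA = ∫_0^{1} ∫_0^{6} (12) dy dx.

Inner (y from 0 to 6): 72.
Outer (x from 0 to 1): 72.

Therefore ∮_C P dx + Q dy = 72.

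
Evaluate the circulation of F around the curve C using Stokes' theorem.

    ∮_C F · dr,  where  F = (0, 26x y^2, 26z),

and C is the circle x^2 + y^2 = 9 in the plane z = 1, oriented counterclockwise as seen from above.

Let S be the flat disk x^2 + y^2 ≤ 9 in the plane z = 1, with upward unit normal n̂ = ẑ. By Stokes' theorem,

    ∮_C F · dr = ∬_S (∇ × F) · n̂ dS = ∬_D (curl F)_z dA,

where D is the disk x^2 + y^2 ≤ 9.

Compute the curl of F = (0, 26x y^2, 26z):
    (∇ × F)_x = ∂F_z/∂y - ∂F_y/∂z = 0,
    (∇ × F)_y = ∂F_x/∂z - ∂F_z/∂x = 0,
    (∇ × F)_z = ∂F_y/∂x - ∂F_x/∂y = 26y^2.

On z = 1, (curl F)_z = 26y^2.

Convert to polar (x = r cos θ, y = r sin θ, dA = r dr dθ); the integrand becomes 26r^2sin(θ)^2, so

    ∬_D (curl F)_z dA = ∫_0^{2π} ∫_0^{3} (26r^2sin(θ)^2) · r dr dθ.

Inner (r from 0 to 3): 1053sin(θ)^2/2.
Outer (θ from 0 to 2π): 1053π/2.

Therefore ∮_C F · dr = 1053π/2.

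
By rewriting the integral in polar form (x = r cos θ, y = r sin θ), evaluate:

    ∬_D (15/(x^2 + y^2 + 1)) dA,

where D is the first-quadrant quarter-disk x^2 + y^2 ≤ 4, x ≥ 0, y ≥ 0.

The region D is 0 ≤ r ≤ 2, 0 ≤ θ ≤ π/2 in polar coordinates, where x = r cos(θ), y = r sin(θ), and dA = r dr dθ.

Under the substitution, the integrand becomes 15/(r^2 + 1), so

    ∬_D (15/(x^2 + y^2 + 1)) dA = ∫_{0}^{π/2} ∫_{0}^{2} (15/(r^2 + 1)) · r dr dθ.

Inner integral (in r): ∫_{0}^{2} (15/(r^2 + 1)) · r dr = 15log(5)/2.

Outer integral (in θ): ∫_{0}^{π/2} (15log(5)/2) dθ = 15π log(5)/4.

Therefore ∬_D (15/(x^2 + y^2 + 1)) dA = 15π log(5)/4.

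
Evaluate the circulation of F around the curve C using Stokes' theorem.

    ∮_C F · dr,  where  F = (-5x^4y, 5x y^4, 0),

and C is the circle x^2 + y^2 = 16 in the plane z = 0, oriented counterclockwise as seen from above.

Let S be the flat disk x^2 + y^2 ≤ 16 in the plane z = 0, with upward unit normal n̂ = ẑ. By Stokes' theorem,

    ∮_C F · dr = ∬_S (∇ × F) · n̂ dS = ∬_D (curl F)_z dA,

where D is the disk x^2 + y^2 ≤ 16.

Compute the curl of F = (-5x^4y, 5x y^4, 0):
    (∇ × F)_x = ∂F_z/∂y - ∂F_y/∂z = 0,
    (∇ × F)_y = ∂F_x/∂z - ∂F_z/∂x = 0,
    (∇ × F)_z = ∂F_y/∂x - ∂F_x/∂y = 5x^4 + 5y^4.

On z = 0, (curl F)_z = 5x^4 + 5y^4.

Convert to polar (x = r cos θ, y = r sin θ, dA = r dr dθ); the integrand becomes 5r^4(sin(θ)^4 + cos(θ)^4), so

    ∬_D (curl F)_z dA = ∫_0^{2π} ∫_0^{4} (5r^4(sin(θ)^4 + cos(θ)^4)) · r dr dθ.

Inner (r from 0 to 4): 10240sin(θ)^4/3 + 10240cos(θ)^4/3.
Outer (θ from 0 to 2π): 5120π.

Therefore ∮_C F · dr = 5120π.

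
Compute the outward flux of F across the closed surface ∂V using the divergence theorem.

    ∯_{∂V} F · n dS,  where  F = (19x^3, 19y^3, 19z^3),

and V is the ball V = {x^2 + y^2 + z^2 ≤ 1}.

By the divergence theorem,

    ∯_{∂V} F · n dS = ∭_V (∇ · F) dV.

Compute the divergence:
    ∇ · F = ∂F_x/∂x + ∂F_y/∂y + ∂F_z/∂z = 57x^2 + 57y^2 + 57z^2.

In spherical coordinates, x = ρ sin(φ) cos(θ), y = ρ sin(φ) sin(θ), z = ρ cos(φ), dV = ρ^2 sin(φ) dρ dφ dθ, with 0 ≤ ρ ≤ 1, 0 ≤ φ ≤ π, 0 ≤ θ ≤ 2π.

The integrand, after substitution and multiplying by the volume element, becomes (57ρ^2) · ρ^2 sin(φ), so

    ∭_V (∇·F) dV = ∫_0^{2π} ∫_0^{π} ∫_0^{1} (57ρ^2) · ρ^2 sin(φ) dρ dφ dθ.

Inner (ρ from 0 to 1): 57sin(φ)/5.
Middle (φ from 0 to π): 114/5.
Outer (θ from 0 to 2π): 228π/5.

Therefore ∯_{∂V} F · n dS = 228π/5.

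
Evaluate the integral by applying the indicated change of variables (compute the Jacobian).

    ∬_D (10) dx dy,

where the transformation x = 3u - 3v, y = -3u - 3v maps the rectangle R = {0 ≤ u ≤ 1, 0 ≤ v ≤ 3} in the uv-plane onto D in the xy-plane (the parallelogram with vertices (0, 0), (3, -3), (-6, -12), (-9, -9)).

Compute the Jacobian determinant of (x, y) with respect to (u, v):

    ∂(x,y)/∂(u,v) = | 3  -3 | = (3)(-3) - (-3)(-3) = -18.
                   | -3  -3 |

Its absolute value is |J| = 18 (the area scaling factor).

Substituting x = 3u - 3v, y = -3u - 3v into the integrand,

    10 → 10,

so the integral becomes

    ∬_R (10) · |J| du dv = ∫_0^1 ∫_0^3 (180) dv du.

Inner (v): 540.
Outer (u): 540.

Therefore ∬_D (10) dx dy = 540.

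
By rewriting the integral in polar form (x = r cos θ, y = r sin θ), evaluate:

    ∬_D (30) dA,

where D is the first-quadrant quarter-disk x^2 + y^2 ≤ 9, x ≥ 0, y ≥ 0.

The region D is 0 ≤ r ≤ 3, 0 ≤ θ ≤ π/2 in polar coordinates, where x = r cos(θ), y = r sin(θ), and dA = r dr dθ.

Under the substitution, the integrand becomes 30, so

    ∬_D (30) dA = ∫_{0}^{π/2} ∫_{0}^{3} (30) · r dr dθ.

Inner integral (in r): ∫_{0}^{3} (30) · r dr = 135.

Outer integral (in θ): ∫_{0}^{π/2} (135) dθ = 135π/2.

Therefore ∬_D (30) dA = 135π/2.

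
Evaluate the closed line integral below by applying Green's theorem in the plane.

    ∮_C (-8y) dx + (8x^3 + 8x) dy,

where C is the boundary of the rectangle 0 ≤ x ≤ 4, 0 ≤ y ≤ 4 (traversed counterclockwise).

Green's theorem converts the closed line integral into a double integral over the enclosed region D:

    ∮_C P dx + Q dy = ∬_D (∂Q/∂x - ∂P/∂y) dA.

Here P = -8y, Q = 8x^3 + 8x, so

    ∂Q/∂x = 24x^2 + 8,    ∂P/∂y = -8,
    ∂Q/∂x - ∂P/∂y = 24x^2 + 16.

D is the region 0 ≤ x ≤ 4, 0 ≤ y ≤ 4. Evaluating the double integral:

    ∬_D (24x^2 + 16) dA = ∫_0^{4} ∫_0^{4} (24x^2 + 16) dy dx.

Inner (y from 0 to 4): 96x^2 + 64.
Outer (x from 0 to 4): 2304.

Therefore ∮_C P dx + Q dy = 2304.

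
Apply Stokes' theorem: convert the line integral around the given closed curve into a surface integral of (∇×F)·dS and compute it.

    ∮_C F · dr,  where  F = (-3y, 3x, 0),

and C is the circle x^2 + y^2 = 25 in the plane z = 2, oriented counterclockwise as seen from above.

Let S be the flat disk x^2 + y^2 ≤ 25 in the plane z = 2, with upward unit normal n̂ = ẑ. By Stokes' theorem,

    ∮_C F · dr = ∬_S (∇ × F) · n̂ dS = ∬_D (curl F)_z dA,

where D is the disk x^2 + y^2 ≤ 25.

Compute the curl of F = (-3y, 3x, 0):
    (∇ × F)_x = ∂F_z/∂y - ∂F_y/∂z = 0,
    (∇ × F)_y = ∂F_x/∂z - ∂F_z/∂x = 0,
    (∇ × F)_z = ∂F_y/∂x - ∂F_x/∂y = 6.

On z = 2, (curl F)_z = 6.

Convert to polar (x = r cos θ, y = r sin θ, dA = r dr dθ); the integrand becomes 6, so

    ∬_D (curl F)_z dA = ∫_0^{2π} ∫_0^{5} (6) · r dr dθ.

Inner (r from 0 to 5): 75.
Outer (θ from 0 to 2π): 150π.

Therefore ∮_C F · dr = 150π.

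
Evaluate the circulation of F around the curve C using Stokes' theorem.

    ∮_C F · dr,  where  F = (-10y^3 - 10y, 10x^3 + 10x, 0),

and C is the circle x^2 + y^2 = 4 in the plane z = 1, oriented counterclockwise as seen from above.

Let S be the flat disk x^2 + y^2 ≤ 4 in the plane z = 1, with upward unit normal n̂ = ẑ. By Stokes' theorem,

    ∮_C F · dr = ∬_S (∇ × F) · n̂ dS = ∬_D (curl F)_z dA,

where D is the disk x^2 + y^2 ≤ 4.

Compute the curl of F = (-10y^3 - 10y, 10x^3 + 10x, 0):
    (∇ × F)_x = ∂F_z/∂y - ∂F_y/∂z = 0,
    (∇ × F)_y = ∂F_x/∂z - ∂F_z/∂x = 0,
    (∇ × F)_z = ∂F_y/∂x - ∂F_x/∂y = 30x^2 + 30y^2 + 20.

On z = 1, (curl F)_z = 30x^2 + 30y^2 + 20.

Convert to polar (x = r cos θ, y = r sin θ, dA = r dr dθ); the integrand becomes 30r^2 + 20, so

    ∬_D (curl F)_z dA = ∫_0^{2π} ∫_0^{2} (30r^2 + 20) · r dr dθ.

Inner (r from 0 to 2): 160.
Outer (θ from 0 to 2π): 320π.

Therefore ∮_C F · dr = 320π.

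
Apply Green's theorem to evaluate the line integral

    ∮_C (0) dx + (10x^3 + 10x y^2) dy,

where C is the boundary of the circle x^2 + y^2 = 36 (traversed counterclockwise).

Green's theorem converts the closed line integral into a double integral over the enclosed region D:

    ∮_C P dx + Q dy = ∬_D (∂Q/∂x - ∂P/∂y) dA.

Here P = 0, Q = 10x^3 + 10x y^2, so

    ∂Q/∂x = 30x^2 + 10y^2,    ∂P/∂y = 0,
    ∂Q/∂x - ∂P/∂y = 30x^2 + 10y^2.

D is the region x^2 + y^2 ≤ 36. Evaluating the double integral:

In polar coordinates (x = r cos θ, y = r sin θ, dA = r dr dθ) the integrand becomes 10r^2(cos(2θ) + 2), so

    ∬_D (30x^2 + 10y^2) dA = ∫_0^{2π} ∫_0^{6} (10r^2(cos(2θ) + 2)) · r dr dθ.

Inner (r from 0 to 6): 3240cos(2θ) + 6480.
Outer (θ from 0 to 2π): 12960π.

Therefore ∮_C P dx + Q dy = 12960π.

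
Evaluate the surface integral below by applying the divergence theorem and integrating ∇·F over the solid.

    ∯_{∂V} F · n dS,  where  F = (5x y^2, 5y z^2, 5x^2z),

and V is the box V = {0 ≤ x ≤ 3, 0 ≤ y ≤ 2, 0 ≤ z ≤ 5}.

By the divergence theorem,

    ∯_{∂V} F · n dS = ∭_V (∇ · F) dV.

Compute the divergence:
    ∇ · F = ∂F_x/∂x + ∂F_y/∂y + ∂F_z/∂z = 5y^2 + 5z^2 + 5x^2 = 5x^2 + 5y^2 + 5z^2.

V is a rectangular box, so dV = dx dy dz with 0 ≤ x ≤ 3, 0 ≤ y ≤ 2, 0 ≤ z ≤ 5.

Integrate (5x^2 + 5y^2 + 5z^2) over V as an iterated integral:

    ∭_V (∇·F) dV = ∫_0^{3} ∫_0^{2} ∫_0^{5} (5x^2 + 5y^2 + 5z^2) dz dy dx.

Inner (z from 0 to 5): 25x^2 + 25y^2 + 625/3.
Middle (y from 0 to 2): 50x^2 + 1450/3.
Outer (x from 0 to 3): 1900.

Therefore ∯_{∂V} F · n dS = 1900.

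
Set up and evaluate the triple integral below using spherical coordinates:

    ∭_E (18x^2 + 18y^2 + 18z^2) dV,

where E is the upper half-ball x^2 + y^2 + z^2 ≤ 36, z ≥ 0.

In spherical coordinates, x = ρ sin(φ) cos(θ), y = ρ sin(φ) sin(θ), z = ρ cos(φ), and dV = ρ^2 sin(φ) dρ dφ dθ.

The integrand becomes 18ρ^2, so

    ∭_E (18x^2 + 18y^2 + 18z^2) dV = ∫_{0}^{2π} ∫_{0}^{π/2} ∫_{0}^{6} (18ρ^2) · ρ^2 sin(φ) dρ dφ dθ.

Inner (ρ): 139968sin(φ)/5.
Middle (φ): 139968/5.
Outer (θ): 279936π/5.

Therefore the triple integral equals 279936π/5.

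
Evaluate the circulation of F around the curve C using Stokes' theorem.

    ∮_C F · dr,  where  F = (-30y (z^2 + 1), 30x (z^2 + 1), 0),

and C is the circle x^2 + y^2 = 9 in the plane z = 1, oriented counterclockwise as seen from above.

Let S be the flat disk x^2 + y^2 ≤ 9 in the plane z = 1, with upward unit normal n̂ = ẑ. By Stokes' theorem,

    ∮_C F · dr = ∬_S (∇ × F) · n̂ dS = ∬_D (curl F)_z dA,

where D is the disk x^2 + y^2 ≤ 9.

Compute the curl of F = (-30y (z^2 + 1), 30x (z^2 + 1), 0):
    (∇ × F)_x = ∂F_z/∂y - ∂F_y/∂z = -60x z,
    (∇ × F)_y = ∂F_x/∂z - ∂F_z/∂x = -60y z,
    (∇ × F)_z = ∂F_y/∂x - ∂F_x/∂y = 60z^2 + 60.

On z = 1, (curl F)_z = 120.

Convert to polar (x = r cos θ, y = r sin θ, dA = r dr dθ); the integrand becomes 120, so

    ∬_D (curl F)_z dA = ∫_0^{2π} ∫_0^{3} (120) · r dr dθ.

Inner (r from 0 to 3): 540.
Outer (θ from 0 to 2π): 1080π.

Therefore ∮_C F · dr = 1080π.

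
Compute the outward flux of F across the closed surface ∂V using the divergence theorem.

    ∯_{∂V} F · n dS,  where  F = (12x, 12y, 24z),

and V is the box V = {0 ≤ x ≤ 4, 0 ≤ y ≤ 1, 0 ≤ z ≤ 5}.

By the divergence theorem,

    ∯_{∂V} F · n dS = ∭_V (∇ · F) dV.

Compute the divergence:
    ∇ · F = ∂F_x/∂x + ∂F_y/∂y + ∂F_z/∂z = 12 + 12 + 24 = 48.

V is a rectangular box, so dV = dx dy dz with 0 ≤ x ≤ 4, 0 ≤ y ≤ 1, 0 ≤ z ≤ 5.

Integrate (48) over V as an iterated integral:

    ∭_V (∇·F) dV = ∫_0^{4} ∫_0^{1} ∫_0^{5} (48) dz dy dx.

Inner (z from 0 to 5): 240.
Middle (y from 0 to 1): 240.
Outer (x from 0 to 4): 960.

Therefore ∯_{∂V} F · n dS = 960.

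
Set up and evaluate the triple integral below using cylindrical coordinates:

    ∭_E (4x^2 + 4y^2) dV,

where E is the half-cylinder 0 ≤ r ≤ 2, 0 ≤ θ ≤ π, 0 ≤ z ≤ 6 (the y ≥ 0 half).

In cylindrical coordinates, x = r cos(θ), y = r sin(θ), z = z, and dV = r dr dθ dz.

The integrand becomes 4r^2, so

    ∭_E (4x^2 + 4y^2) dV = ∫_{0}^{π} ∫_{0}^{2} ∫_{0}^{6} (4r^2) · r dz dr dθ.

Inner (z): 24r^3.
Middle (r from 0 to 2): 96.
Outer (θ): 96π.

Therefore the triple integral equals 96π.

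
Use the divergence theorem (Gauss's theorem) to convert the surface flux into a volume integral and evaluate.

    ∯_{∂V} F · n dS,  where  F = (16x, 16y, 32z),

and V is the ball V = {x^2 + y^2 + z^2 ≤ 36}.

By the divergence theorem,

    ∯_{∂V} F · n dS = ∭_V (∇ · F) dV.

Compute the divergence:
    ∇ · F = ∂F_x/∂x + ∂F_y/∂y + ∂F_z/∂z = 16 + 16 + 32 = 64.

In spherical coordinates, x = ρ sin(φ) cos(θ), y = ρ sin(φ) sin(θ), z = ρ cos(φ), dV = ρ^2 sin(φ) dρ dφ dθ, with 0 ≤ ρ ≤ 6, 0 ≤ φ ≤ π, 0 ≤ θ ≤ 2π.

The integrand, after substitution and multiplying by the volume element, becomes (64) · ρ^2 sin(φ), so

    ∭_V (∇·F) dV = ∫_0^{2π} ∫_0^{π} ∫_0^{6} (64) · ρ^2 sin(φ) dρ dφ dθ.

Inner (ρ from 0 to 6): 4608sin(φ).
Middle (φ from 0 to π): 9216.
Outer (θ from 0 to 2π): 18432π.

Therefore ∯_{∂V} F · n dS = 18432π.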